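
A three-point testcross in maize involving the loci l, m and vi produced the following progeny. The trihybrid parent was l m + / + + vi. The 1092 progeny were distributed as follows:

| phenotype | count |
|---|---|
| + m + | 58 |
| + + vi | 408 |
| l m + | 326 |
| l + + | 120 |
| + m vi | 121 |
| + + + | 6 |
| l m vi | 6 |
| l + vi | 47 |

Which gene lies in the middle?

vi

The two rarest classes, l m vi and + + +, are the double crossovers. Comparing them with the parentals, only the vi allele has switched, so vi is the middle locus and the order is l – vi – m.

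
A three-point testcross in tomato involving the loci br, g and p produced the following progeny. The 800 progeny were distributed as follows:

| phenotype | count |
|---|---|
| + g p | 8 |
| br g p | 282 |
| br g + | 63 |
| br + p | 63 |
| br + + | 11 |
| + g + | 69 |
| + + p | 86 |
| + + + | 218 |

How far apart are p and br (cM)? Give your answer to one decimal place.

21.0 cM

The two most frequent reciprocal classes, + + + and br g p, are the parental types, so the F1 was + + + / br g p.
The two rarest classes, br + + and + g p, are the double crossovers. Comparing them with the parentals, only the br allele has switched, so br is the middle locus and the order is p – br – g.
Crossovers in the p–br interval produce the single-crossover classes + + p and br g + (86 + 63 = 149) plus the double crossovers (19).
RF(p–br) = (149 + 19) / 800 = 168/800 = 0.2100 → 21.0 cM.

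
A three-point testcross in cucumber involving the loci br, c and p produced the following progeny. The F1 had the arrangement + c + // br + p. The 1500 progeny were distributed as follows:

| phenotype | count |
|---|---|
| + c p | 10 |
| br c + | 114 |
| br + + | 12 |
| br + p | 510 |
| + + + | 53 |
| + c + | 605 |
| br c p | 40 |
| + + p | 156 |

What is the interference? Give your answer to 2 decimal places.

0.02

The two rarest classes, + c p and br + +, are the double crossovers. Comparing them with the parentals, only the p allele has switched, so p is the middle locus and the order is c – p – br.
c–p: (93 + 22)/1500 = 0.0767; p–br: (270 + 22)/1500 = 0.1947.
Expected DCO frequency = 0.0767 × 0.1947 ≈ 0.01493; observed = 22/1500 ≈ 0.01467.
Coefficient of coincidence = 0.01467/0.01493 ≈ 0.98; interference = 1 − 0.98 = 0.02.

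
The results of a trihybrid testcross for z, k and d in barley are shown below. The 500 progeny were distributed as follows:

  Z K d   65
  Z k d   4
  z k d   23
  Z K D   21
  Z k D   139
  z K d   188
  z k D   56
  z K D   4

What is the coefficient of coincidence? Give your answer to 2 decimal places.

0.60

The two most frequent reciprocal classes, z K d and Z k D, are the parental types, so the F1 was z K d / Z k D.
The two rarest classes, z K D and Z k d, are the double crossovers. Comparing them with the parentals, only the d allele has switched, so d is the middle locus and the order is k – d – z.
k–d: (44 + 8)/500 = 0.1040; d–z: (121 + 8)/500 = 0.2580.
Expected DCO frequency = 0.1040 × 0.2580 ≈ 0.02683; observed = 8/500 ≈ 0.01600.
Coefficient of coincidence = 0.01600/0.02683 ≈ 0.60.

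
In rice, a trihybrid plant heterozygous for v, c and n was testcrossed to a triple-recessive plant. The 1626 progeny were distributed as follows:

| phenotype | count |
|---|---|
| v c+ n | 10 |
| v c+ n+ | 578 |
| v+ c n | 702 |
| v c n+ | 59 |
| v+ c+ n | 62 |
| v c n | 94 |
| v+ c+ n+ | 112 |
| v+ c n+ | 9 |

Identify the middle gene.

n

The two most frequent reciprocal classes, v+ c n and v c+ n+, are the parental types, so the F1 was v+ c n / v c+ n+.
The two rarest classes, v+ c n+ and v c+ n, are the double crossovers. Comparing them with the parentals, only the n allele has switched, so n is the middle locus and the order is v – n – c.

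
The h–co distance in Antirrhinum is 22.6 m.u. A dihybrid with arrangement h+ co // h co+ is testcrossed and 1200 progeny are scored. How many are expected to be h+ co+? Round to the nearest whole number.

A map distance of 22.6 m.u. corresponds to a recombination frequency of 0.226.
The F1 is h+ co / h co+, so h+ co+ is a recombinant gamete class with expected frequency r/2 = 0.226/2 = 0.1130.
Expected number = 0.1130 × 1200 = 135.60 ≈ 136.

136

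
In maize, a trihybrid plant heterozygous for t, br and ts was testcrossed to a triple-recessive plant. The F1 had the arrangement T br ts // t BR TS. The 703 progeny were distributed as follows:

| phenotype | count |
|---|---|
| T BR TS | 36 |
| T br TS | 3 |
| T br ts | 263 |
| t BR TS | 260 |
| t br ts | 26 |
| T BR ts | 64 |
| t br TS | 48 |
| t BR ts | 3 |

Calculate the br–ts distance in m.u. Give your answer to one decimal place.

The two rarest classes, T br TS and t BR ts, are the double crossovers. Comparing them with the parentals, only the ts allele has switched, so ts is the middle locus and the order is t – ts – br.
Crossovers in the ts–br interval produce the single-crossover classes T BR ts and t br TS (64 + 48 = 112) plus the double crossovers (6).
RF(ts–br) = (112 + 6) / 703 = 118/703 = 0.1679 → 16.8 m.u.

16.8 m.u.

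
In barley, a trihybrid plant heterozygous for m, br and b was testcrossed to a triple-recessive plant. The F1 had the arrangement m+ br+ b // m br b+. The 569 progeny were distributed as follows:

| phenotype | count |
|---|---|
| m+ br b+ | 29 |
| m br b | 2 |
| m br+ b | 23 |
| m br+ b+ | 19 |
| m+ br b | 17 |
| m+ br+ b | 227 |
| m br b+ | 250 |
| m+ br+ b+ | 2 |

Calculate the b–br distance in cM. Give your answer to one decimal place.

7.0 cM

The two rarest classes, m+ br+ b+ and m br b, are the double crossovers. Comparing them with the parentals, only the b allele has switched, so b is the middle locus and the order is m – b – br.
Crossovers in the b–br interval produce the single-crossover classes m+ br b and m br+ b+ (17 + 19 = 36) plus the double crossovers (4).
RF(b–br) = (36 + 4) / 569 = 40/569 = 0.0703 → 7.0 cM.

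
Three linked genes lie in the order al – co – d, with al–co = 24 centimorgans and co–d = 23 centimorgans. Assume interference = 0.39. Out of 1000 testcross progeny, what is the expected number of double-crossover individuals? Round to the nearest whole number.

34

Map distances give recombination frequencies of 0.240 and 0.230 for the two intervals.
With interference 0.39 (so coincidence = 0.61), expected double-crossover frequency = 0.240 × 0.230 × 0.61 = 0.03367.
Expected number = 0.03367 × 1000 = 33.67 ≈ 34.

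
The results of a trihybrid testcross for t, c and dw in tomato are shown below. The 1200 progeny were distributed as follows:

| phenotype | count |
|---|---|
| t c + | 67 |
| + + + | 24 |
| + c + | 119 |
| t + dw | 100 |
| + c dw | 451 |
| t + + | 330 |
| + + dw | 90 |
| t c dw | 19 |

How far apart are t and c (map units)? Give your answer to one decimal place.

16.7 map units

The two most frequent reciprocal classes, + c dw and t + +, are the parental types, so the F1 was + c dw / t + +.
The two rarest classes, t c dw and + + +, are the double crossovers. Comparing them with the parentals, only the t allele has switched, so t is the middle locus and the order is dw – t – c.
Crossovers in the t–c interval produce the single-crossover classes + + dw and t c + (90 + 67 = 157) plus the double crossovers (43).
RF(t–c) = (157 + 43) / 1200 = 200/1200 = 0.1667 → 16.7 map units.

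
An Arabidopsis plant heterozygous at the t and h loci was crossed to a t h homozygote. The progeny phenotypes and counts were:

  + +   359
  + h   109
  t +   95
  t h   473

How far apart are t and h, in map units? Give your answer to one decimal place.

The two most frequent classes, + + (359) and t h (473), are the parental types, so the F1 was + + / t h.
The recombinant classes are + h and t +: 109 + 95 = 204.
Recombination frequency = 204/1036 = 0.1969 ≈ 19.7%, i.e. 19.7 map units.

19.7 map units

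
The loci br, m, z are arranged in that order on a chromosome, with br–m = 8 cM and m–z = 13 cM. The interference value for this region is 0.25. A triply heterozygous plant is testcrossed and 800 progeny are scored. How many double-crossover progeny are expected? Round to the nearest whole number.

Map distances give recombination frequencies of 0.080 and 0.130 for the two intervals.
With interference 0.25 (so coincidence = 0.75), expected double-crossover frequency = 0.080 × 0.130 × 0.75 = 0.00780.
Expected number = 0.00780 × 800 = 6.24 ≈ 6.

6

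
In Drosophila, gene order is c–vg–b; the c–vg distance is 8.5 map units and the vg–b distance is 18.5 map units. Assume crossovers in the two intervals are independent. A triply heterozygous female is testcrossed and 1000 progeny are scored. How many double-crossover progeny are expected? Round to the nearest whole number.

16

Map distances give recombination frequencies of 0.085 and 0.185 for the two intervals.
With no interference, expected double-crossover frequency = 0.085 × 0.185 = 0.01572.
Expected number = 0.01572 × 1000 = 15.72 ≈ 16.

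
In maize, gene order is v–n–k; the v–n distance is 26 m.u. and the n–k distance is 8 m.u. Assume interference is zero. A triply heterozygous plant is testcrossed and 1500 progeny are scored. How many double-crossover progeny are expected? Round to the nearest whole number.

Map distances give recombination frequencies of 0.260 and 0.080 for the two intervals.
With no interference, expected double-crossover frequency = 0.260 × 0.080 = 0.02080.
Expected number = 0.02080 × 1500 = 31.20 ≈ 31.

31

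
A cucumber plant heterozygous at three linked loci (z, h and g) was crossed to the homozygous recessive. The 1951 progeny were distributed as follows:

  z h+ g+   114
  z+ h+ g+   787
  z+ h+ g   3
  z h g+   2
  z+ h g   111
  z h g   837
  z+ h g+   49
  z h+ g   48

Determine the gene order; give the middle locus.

g

The two most frequent reciprocal classes, z+ h+ g+ and z h g, are the parental types, so the F1 was z+ h+ g+ / z h g.
The two rarest classes, z+ h+ g and z h g+, are the double crossovers. Comparing them with the parentals, only the g allele has switched, so g is the middle locus and the order is z – g – h.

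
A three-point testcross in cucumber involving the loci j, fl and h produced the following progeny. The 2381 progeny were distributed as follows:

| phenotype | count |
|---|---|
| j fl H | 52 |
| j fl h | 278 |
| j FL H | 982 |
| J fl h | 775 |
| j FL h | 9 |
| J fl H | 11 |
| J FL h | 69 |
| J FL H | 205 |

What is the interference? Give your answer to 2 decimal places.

The two most frequent reciprocal classes, j FL H and J fl h, are the parental types, so the F1 was j FL H / J fl h.
The two rarest classes, j FL h and J fl H, are the double crossovers. Comparing them with the parentals, only the h allele has switched, so h is the middle locus and the order is j – h – fl.
j–h: (483 + 20)/2381 = 0.2113; h–fl: (121 + 20)/2381 = 0.0592.
Expected DCO frequency = 0.2113 × 0.0592 ≈ 0.01251; observed = 20/2381 ≈ 0.00840.
Coefficient of coincidence = 0.00840/0.01251 ≈ 0.67; interference = 1 − 0.67 = 0.33.

0.33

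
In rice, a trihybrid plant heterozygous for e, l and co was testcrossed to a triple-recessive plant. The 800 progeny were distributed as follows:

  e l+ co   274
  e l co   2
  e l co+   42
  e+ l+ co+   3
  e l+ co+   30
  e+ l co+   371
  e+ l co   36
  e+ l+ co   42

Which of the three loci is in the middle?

l

The two most frequent reciprocal classes, e l+ co and e+ l co+, are the parental types, so the F1 was e l+ co / e+ l co+.
The two rarest classes, e l co and e+ l+ co+, are the double crossovers. Comparing them with the parentals, only the l allele has switched, so l is the middle locus and the order is e – l – co.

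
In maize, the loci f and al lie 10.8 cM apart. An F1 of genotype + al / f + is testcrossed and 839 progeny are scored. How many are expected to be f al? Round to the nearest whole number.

45

A map distance of 10.8 cM corresponds to a recombination frequency of 0.108.
The F1 is + al / f +, so f al is a recombinant gamete class with expected frequency r/2 = 0.108/2 = 0.0540.
Expected number = 0.0540 × 839 = 45.31 ≈ 45.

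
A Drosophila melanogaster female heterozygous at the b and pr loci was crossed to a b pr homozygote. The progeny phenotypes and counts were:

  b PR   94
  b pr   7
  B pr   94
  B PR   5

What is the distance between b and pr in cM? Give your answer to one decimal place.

6.0 cM

The two most frequent classes, B pr (94) and b PR (94), are the parental types, so the F1 was B pr / b PR.
The recombinant classes are B PR and b pr: 5 + 7 = 12.
Recombination frequency = 12/200 = 0.0600 ≈ 6.0%, i.e. 6.0 cM.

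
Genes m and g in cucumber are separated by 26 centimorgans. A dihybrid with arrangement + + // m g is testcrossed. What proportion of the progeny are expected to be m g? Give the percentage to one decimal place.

A map distance of 26 centimorgans corresponds to a recombination frequency of 0.260.
The F1 is + + / m g, so m g is a parental gamete class with expected frequency (1 − r)/2 = 0.740/2 = 0.3700.
That is 0.3700 = 37.0% of the progeny.

37.0%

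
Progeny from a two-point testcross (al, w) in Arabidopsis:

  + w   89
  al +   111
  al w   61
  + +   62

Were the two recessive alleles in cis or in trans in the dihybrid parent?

trans

The two most frequent classes are + w (89) and al + (111); these are the parental (non-recombinant) types.
So the F1 carried + w on one chromosome and al + on the other — the recessive alleles are on opposite chromosomes (trans / repulsion).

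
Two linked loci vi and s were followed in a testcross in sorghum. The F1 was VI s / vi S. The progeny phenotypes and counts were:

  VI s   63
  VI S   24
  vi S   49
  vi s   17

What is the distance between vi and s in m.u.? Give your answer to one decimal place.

The recombinant classes are VI S and vi s: 24 + 17 = 41.
Recombination frequency = 41/153 = 0.2680 ≈ 26.8%, i.e. 26.8 m.u.

26.8 m.u.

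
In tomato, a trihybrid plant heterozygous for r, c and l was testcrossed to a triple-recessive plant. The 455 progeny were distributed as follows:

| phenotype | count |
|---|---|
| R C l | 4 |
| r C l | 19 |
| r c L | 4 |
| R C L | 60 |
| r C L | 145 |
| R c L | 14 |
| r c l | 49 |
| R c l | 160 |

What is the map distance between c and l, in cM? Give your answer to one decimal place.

The two most frequent reciprocal classes, r C L and R c l, are the parental types, so the F1 was r C L / R c l.
The two rarest classes, r c L and R C l, are the double crossovers. Comparing them with the parentals, only the c allele has switched, so c is the middle locus and the order is r – c – l.
Crossovers in the c–l interval produce the single-crossover classes r C l and R c L (19 + 14 = 33) plus the double crossovers (8).
RF(c–l) = (33 + 8) / 455 = 41/455 = 0.0901 → 9.0 cM.

9.0 cM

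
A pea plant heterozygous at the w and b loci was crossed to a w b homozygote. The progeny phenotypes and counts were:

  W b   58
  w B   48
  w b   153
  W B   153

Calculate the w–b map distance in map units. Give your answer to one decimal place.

25.7 map units

The two most frequent classes, W B (153) and w b (153), are the parental types, so the F1 was W B / w b.
The recombinant classes are W b and w B: 58 + 48 = 106.
Recombination frequency = 106/412 = 0.2573 ≈ 25.7%, i.e. 25.7 map units.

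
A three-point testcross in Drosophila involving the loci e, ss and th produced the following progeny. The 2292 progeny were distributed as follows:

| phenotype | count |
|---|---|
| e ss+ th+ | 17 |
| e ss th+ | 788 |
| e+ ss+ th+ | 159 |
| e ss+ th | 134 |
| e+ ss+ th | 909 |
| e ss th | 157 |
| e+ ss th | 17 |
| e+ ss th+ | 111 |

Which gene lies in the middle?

The two most frequent reciprocal classes, e+ ss+ th and e ss th+, are the parental types, so the F1 was e+ ss+ th / e ss th+.
The two rarest classes, e+ ss th and e ss+ th+, are the double crossovers. Comparing them with the parentals, only the ss allele has switched, so ss is the middle locus and the order is th – ss – e.

ss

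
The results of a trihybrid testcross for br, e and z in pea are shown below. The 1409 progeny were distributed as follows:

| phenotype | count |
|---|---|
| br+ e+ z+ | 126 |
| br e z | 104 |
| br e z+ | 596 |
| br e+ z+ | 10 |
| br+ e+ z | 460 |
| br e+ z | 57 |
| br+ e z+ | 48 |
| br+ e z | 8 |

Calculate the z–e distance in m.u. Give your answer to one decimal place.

The two most frequent reciprocal classes, br e z+ and br+ e+ z, are the parental types, so the F1 was br e z+ / br+ e+ z.
The two rarest classes, br e+ z+ and br+ e z, are the double crossovers. Comparing them with the parentals, only the e allele has switched, so e is the middle locus and the order is z – e – br.
Crossovers in the z–e interval produce the single-crossover classes br e z and br+ e+ z+ (104 + 126 = 230) plus the double crossovers (18).
RF(z–e) = (230 + 18) / 1409 = 248/1409 = 0.1760 → 17.6 m.u.

17.6 m.u.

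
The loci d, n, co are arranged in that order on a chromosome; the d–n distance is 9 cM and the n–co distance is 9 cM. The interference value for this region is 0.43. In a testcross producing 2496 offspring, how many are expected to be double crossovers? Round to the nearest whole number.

Map distances give recombination frequencies of 0.090 and 0.090 for the two intervals.
With interference 0.43 (so coincidence = 0.57), expected double-crossover frequency = 0.090 × 0.090 × 0.57 = 0.00462.
Expected number = 0.00462 × 2496 = 11.52 ≈ 12.

12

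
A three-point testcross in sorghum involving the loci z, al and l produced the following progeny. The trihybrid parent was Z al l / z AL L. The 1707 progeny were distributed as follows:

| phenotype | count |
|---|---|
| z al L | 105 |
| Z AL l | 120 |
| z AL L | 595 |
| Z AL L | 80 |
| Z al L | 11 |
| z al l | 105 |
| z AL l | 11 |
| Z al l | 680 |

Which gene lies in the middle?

l

The two rarest classes, Z al L and z AL l, are the double crossovers. Comparing them with the parentals, only the l allele has switched, so l is the middle locus and the order is al – l – z.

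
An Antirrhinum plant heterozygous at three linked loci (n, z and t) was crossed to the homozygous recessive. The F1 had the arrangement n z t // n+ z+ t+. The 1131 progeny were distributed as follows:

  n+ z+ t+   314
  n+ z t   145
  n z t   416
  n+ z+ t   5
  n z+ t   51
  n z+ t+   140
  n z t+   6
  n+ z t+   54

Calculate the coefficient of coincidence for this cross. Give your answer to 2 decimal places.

0.36

The two rarest classes, n z t+ and n+ z+ t, are the double crossovers. Comparing them with the parentals, only the t allele has switched, so t is the middle locus and the order is n – t – z.
n–t: (285 + 11)/1131 = 0.2617; t–z: (105 + 11)/1131 = 0.1026.
Expected DCO frequency = 0.2617 × 0.1026 ≈ 0.02685; observed = 11/1131 ≈ 0.00973.
Coefficient of coincidence = 0.00973/0.02685 ≈ 0.36.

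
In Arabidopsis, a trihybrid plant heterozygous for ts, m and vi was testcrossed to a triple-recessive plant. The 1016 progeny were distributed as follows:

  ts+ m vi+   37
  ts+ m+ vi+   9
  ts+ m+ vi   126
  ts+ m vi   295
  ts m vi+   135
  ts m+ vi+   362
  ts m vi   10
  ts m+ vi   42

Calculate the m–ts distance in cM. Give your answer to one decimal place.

27.6 cM

The two most frequent reciprocal classes, ts+ m vi and ts m+ vi+, are the parental types, so the F1 was ts+ m vi / ts m+ vi+.
The two rarest classes, ts m vi and ts+ m+ vi+, are the double crossovers. Comparing them with the parentals, only the ts allele has switched, so ts is the middle locus and the order is m – ts – vi.
Crossovers in the m–ts interval produce the single-crossover classes ts+ m+ vi and ts m vi+ (126 + 135 = 261) plus the double crossovers (19).
RF(m–ts) = (261 + 19) / 1016 = 280/1016 = 0.2756 → 27.6 cM.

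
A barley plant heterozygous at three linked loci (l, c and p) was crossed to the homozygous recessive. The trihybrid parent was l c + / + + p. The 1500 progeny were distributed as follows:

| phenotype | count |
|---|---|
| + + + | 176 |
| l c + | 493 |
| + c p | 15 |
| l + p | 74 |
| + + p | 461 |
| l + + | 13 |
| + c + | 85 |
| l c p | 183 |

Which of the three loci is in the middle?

The two rarest classes, l + + and + c p, are the double crossovers. Comparing them with the parentals, only the c allele has switched, so c is the middle locus and the order is l – c – p.

c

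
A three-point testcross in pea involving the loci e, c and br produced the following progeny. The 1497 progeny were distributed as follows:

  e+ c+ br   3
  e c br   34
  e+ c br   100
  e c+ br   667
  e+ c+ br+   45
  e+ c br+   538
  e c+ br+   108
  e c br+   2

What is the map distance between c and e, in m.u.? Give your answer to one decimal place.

5.6 m.u.

The two most frequent reciprocal classes, e+ c br+ and e c+ br, are the parental types, so the F1 was e+ c br+ / e c+ br.
The two rarest classes, e c br+ and e+ c+ br, are the double crossovers. Comparing them with the parentals, only the e allele has switched, so e is the middle locus and the order is c – e – br.
Crossovers in the c–e interval produce the single-crossover classes e+ c+ br+ and e c br (45 + 34 = 79) plus the double crossovers (5).
RF(c–e) = (79 + 5) / 1497 = 84/1497 = 0.0561 → 5.6 m.u.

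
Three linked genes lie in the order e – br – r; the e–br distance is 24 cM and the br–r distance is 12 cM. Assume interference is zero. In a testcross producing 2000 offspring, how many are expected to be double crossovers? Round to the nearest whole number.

58

Map distances give recombination frequencies of 0.240 and 0.120 for the two intervals.
With no interference, expected double-crossover frequency = 0.240 × 0.120 = 0.02880.
Expected number = 0.02880 × 2000 = 57.60 ≈ 58.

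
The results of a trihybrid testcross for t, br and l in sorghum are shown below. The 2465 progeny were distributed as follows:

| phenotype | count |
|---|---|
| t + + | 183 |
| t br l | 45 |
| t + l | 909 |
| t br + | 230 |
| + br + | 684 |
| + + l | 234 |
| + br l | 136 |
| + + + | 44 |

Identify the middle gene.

The two most frequent reciprocal classes, + br + and t + l, are the parental types, so the F1 was + br + / t + l.
The two rarest classes, + + + and t br l, are the double crossovers. Comparing them with the parentals, only the br allele has switched, so br is the middle locus and the order is l – br – t.

br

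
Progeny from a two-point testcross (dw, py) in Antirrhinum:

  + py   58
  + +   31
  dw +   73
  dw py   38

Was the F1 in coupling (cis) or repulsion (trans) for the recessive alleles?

The two most frequent classes are + py (58) and dw + (73); these are the parental (non-recombinant) types.
So the F1 carried + py on one chromosome and dw + on the other — the recessive alleles are on opposite chromosomes (trans / repulsion).

trans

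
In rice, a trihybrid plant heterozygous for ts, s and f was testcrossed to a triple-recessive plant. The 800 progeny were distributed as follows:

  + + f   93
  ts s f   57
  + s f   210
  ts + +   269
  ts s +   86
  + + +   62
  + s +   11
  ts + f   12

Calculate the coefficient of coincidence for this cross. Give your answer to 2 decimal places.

0.64

The two most frequent reciprocal classes, + s f and ts + +, are the parental types, so the F1 was + s f / ts + +.
The two rarest classes, + s + and ts + f, are the double crossovers. Comparing them with the parentals, only the f allele has switched, so f is the middle locus and the order is ts – f – s.
ts–f: (119 + 23)/800 = 0.1775; f–s: (179 + 23)/800 = 0.2525.
Expected DCO frequency = 0.1775 × 0.2525 ≈ 0.04482; observed = 23/800 ≈ 0.02875.
Coefficient of coincidence = 0.02875/0.04482 ≈ 0.64.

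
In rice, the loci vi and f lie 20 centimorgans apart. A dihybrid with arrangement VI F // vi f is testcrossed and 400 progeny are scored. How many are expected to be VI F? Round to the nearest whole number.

A map distance of 20 centimorgans corresponds to a recombination frequency of 0.200.
The F1 is VI F / vi f, so VI F is a parental gamete class with expected frequency (1 − r)/2 = 0.800/2 = 0.4000.
Expected number = 0.4000 × 400 = 160.00 ≈ 160.

160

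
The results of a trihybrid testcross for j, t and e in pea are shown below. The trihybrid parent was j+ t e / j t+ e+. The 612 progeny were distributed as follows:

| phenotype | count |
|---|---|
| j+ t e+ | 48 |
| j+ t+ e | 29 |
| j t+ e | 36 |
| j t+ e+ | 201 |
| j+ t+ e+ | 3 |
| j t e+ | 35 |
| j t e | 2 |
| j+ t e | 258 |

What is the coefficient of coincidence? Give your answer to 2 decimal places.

The two rarest classes, j t e and j+ t+ e+, are the double crossovers. Comparing them with the parentals, only the j allele has switched, so j is the middle locus and the order is t – j – e.
t–j: (64 + 5)/612 = 0.1127; j–e: (84 + 5)/612 = 0.1454.
Expected DCO frequency = 0.1127 × 0.1454 ≈ 0.01639; observed = 5/612 ≈ 0.00817.
Coefficient of coincidence = 0.00817/0.01639 ≈ 0.50.

0.50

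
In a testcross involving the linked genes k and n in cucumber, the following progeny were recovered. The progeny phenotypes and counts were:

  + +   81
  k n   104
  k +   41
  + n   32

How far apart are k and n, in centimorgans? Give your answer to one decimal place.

The two most frequent classes, + + (81) and k n (104), are the parental types, so the F1 was + + / k n.
The recombinant classes are + n and k +: 32 + 41 = 73.
Recombination frequency = 73/258 = 0.2829 ≈ 28.3%, i.e. 28.3 centimorgans.

28.3 centimorgans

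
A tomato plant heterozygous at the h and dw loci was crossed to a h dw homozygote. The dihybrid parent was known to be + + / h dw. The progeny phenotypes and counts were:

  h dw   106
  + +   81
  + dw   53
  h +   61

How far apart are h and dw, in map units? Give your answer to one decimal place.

37.9 map units

The recombinant classes are + dw and h +: 53 + 61 = 114.
Recombination frequency = 114/301 = 0.3787 ≈ 37.9%, i.e. 37.9 map units.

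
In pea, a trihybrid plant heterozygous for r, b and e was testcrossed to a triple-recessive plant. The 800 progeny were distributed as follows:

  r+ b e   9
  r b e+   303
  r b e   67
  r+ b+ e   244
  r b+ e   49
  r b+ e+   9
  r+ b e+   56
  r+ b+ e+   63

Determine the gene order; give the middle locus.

The two most frequent reciprocal classes, r b e+ and r+ b+ e, are the parental types, so the F1 was r b e+ / r+ b+ e.
The two rarest classes, r b+ e+ and r+ b e, are the double crossovers. Comparing them with the parentals, only the b allele has switched, so b is the middle locus and the order is r – b – e.

b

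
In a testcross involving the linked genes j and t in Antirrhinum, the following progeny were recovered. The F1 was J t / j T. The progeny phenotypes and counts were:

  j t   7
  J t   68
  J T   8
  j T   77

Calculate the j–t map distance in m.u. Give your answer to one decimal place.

The recombinant classes are J T and j t: 8 + 7 = 15.
Recombination frequency = 15/160 = 0.0938 ≈ 9.4%, i.e. 9.4 m.u.

9.4 m.u.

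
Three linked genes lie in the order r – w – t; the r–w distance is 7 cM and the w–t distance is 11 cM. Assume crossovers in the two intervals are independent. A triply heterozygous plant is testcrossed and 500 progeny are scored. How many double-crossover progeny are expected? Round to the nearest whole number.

4

Map distances give recombination frequencies of 0.070 and 0.110 for the two intervals.
With no interference, expected double-crossover frequency = 0.070 × 0.110 = 0.00770.
Expected number = 0.00770 × 500 = 3.85 ≈ 4.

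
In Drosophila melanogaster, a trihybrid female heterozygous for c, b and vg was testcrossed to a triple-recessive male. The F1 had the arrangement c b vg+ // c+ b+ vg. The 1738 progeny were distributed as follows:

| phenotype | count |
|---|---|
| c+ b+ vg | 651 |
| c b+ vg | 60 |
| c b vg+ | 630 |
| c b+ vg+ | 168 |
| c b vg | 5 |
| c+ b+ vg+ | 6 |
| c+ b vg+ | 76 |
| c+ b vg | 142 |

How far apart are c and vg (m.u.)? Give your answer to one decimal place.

8.5 m.u.

The two rarest classes, c b vg and c+ b+ vg+, are the double crossovers. Comparing them with the parentals, only the vg allele has switched, so vg is the middle locus and the order is b – vg – c.
Crossovers in the vg–c interval produce the single-crossover classes c+ b vg+ and c b+ vg (76 + 60 = 136) plus the double crossovers (11).
RF(vg–c) = (136 + 11) / 1738 = 147/1738 = 0.0846 → 8.5 m.u.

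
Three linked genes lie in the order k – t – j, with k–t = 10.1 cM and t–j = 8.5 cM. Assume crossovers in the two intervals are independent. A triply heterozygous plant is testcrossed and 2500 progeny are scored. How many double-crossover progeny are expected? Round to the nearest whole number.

Map distances give recombination frequencies of 0.101 and 0.085 for the two intervals.
With no interference, expected double-crossover frequency = 0.101 × 0.085 = 0.00859.
Expected number = 0.00859 × 2500 = 21.46 ≈ 21.

21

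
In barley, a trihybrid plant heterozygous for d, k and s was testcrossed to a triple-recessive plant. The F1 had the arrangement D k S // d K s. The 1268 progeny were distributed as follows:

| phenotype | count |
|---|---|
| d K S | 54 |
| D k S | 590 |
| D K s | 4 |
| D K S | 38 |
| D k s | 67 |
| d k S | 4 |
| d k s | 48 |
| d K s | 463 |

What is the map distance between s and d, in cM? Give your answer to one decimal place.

The two rarest classes, d k S and D K s, are the double crossovers. Comparing them with the parentals, only the d allele has switched, so d is the middle locus and the order is s – d – k.
Crossovers in the s–d interval produce the single-crossover classes D k s and d K S (67 + 54 = 121) plus the double crossovers (8).
RF(s–d) = (121 + 8) / 1268 = 129/1268 = 0.1017 → 10.2 cM.

10.2 cM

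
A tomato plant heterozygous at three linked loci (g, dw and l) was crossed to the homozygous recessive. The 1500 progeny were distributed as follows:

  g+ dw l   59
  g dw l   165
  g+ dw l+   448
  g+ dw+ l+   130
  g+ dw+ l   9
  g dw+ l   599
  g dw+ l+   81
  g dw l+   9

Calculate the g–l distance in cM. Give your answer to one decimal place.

The two most frequent reciprocal classes, g dw+ l and g+ dw l+, are the parental types, so the F1 was g dw+ l / g+ dw l+.
The two rarest classes, g+ dw+ l and g dw l+, are the double crossovers. Comparing them with the parentals, only the g allele has switched, so g is the middle locus and the order is l – g – dw.
Crossovers in the l–g interval produce the single-crossover classes g dw+ l+ and g+ dw l (81 + 59 = 140) plus the double crossovers (18).
RF(l–g) = (140 + 18) / 1500 = 158/1500 = 0.1053 → 10.5 cM.

10.5 cM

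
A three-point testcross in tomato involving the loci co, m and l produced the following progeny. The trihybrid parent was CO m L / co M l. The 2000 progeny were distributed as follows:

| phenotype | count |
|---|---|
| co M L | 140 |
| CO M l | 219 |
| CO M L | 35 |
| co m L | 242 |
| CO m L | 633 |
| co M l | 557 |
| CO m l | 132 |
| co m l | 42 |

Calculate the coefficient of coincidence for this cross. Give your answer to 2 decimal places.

The two rarest classes, CO M L and co m l, are the double crossovers. Comparing them with the parentals, only the m allele has switched, so m is the middle locus and the order is l – m – co.
l–m: (272 + 77)/2000 = 0.1745; m–co: (461 + 77)/2000 = 0.2690.
Expected DCO frequency = 0.1745 × 0.2690 ≈ 0.04694; observed = 77/2000 ≈ 0.03850.
Coefficient of coincidence = 0.03850/0.04694 ≈ 0.82.

0.82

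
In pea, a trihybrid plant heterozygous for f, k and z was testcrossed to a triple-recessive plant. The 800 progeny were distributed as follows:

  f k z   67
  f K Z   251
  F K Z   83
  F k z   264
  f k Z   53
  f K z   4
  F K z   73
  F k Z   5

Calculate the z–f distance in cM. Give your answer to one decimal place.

The two most frequent reciprocal classes, f K Z and F k z, are the parental types, so the F1 was f K Z / F k z.
The two rarest classes, f K z and F k Z, are the double crossovers. Comparing them with the parentals, only the z allele has switched, so z is the middle locus and the order is k – z – f.
Crossovers in the z–f interval produce the single-crossover classes F K Z and f k z (83 + 67 = 150) plus the double crossovers (9).
RF(z–f) = (150 + 9) / 800 = 159/800 = 0.1988 → 19.9 cM.

19.9 cM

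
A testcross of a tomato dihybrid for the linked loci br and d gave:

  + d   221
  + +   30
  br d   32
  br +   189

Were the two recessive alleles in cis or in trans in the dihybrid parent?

The two most frequent classes are + d (221) and br + (189); these are the parental (non-recombinant) types.
So the F1 carried + d on one chromosome and br + on the other — the recessive alleles are on opposite chromosomes (trans / repulsion).

trans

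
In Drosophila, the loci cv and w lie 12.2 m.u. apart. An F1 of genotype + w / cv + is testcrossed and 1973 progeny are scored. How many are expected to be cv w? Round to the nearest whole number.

120

A map distance of 12.2 m.u. corresponds to a recombination frequency of 0.122.
The F1 is + w / cv +, so cv w is a recombinant gamete class with expected frequency r/2 = 0.122/2 = 0.0610.
Expected number = 0.0610 × 1973 = 120.35 ≈ 120.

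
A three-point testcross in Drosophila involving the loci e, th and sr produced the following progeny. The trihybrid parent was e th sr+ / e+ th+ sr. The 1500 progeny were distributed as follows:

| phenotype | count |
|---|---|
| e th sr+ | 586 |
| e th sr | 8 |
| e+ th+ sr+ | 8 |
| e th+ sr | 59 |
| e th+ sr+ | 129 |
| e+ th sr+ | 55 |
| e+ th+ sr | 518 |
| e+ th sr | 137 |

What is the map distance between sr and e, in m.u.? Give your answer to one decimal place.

The two rarest classes, e th sr and e+ th+ sr+, are the double crossovers. Comparing them with the parentals, only the sr allele has switched, so sr is the middle locus and the order is e – sr – th.
Crossovers in the e–sr interval produce the single-crossover classes e+ th sr+ and e th+ sr (55 + 59 = 114) plus the double crossovers (16).
RF(e–sr) = (114 + 16) / 1500 = 130/1500 = 0.0867 → 8.7 m.u.

8.7 m.u.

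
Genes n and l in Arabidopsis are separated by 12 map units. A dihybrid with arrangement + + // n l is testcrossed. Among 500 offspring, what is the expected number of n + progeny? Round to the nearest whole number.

30

A map distance of 12 map units corresponds to a recombination frequency of 0.120.
The F1 is + + / n l, so n + is a recombinant gamete class with expected frequency r/2 = 0.120/2 = 0.0600.
Expected number = 0.0600 × 500 = 30.00 ≈ 30.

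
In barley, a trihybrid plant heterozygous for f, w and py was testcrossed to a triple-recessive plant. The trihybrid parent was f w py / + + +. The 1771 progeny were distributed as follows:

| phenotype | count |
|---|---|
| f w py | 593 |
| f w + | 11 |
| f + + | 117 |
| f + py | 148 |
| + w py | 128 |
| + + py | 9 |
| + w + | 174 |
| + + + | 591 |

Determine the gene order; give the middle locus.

The two rarest classes, f w + and + + py, are the double crossovers. Comparing them with the parentals, only the py allele has switched, so py is the middle locus and the order is w – py – f.

py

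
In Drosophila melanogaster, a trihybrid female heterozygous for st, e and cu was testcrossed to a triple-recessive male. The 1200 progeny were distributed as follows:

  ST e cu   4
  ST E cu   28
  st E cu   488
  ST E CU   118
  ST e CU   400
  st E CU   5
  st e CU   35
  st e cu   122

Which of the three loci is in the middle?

The two most frequent reciprocal classes, ST e CU and st E cu, are the parental types, so the F1 was ST e CU / st E cu.
The two rarest classes, ST e cu and st E CU, are the double crossovers. Comparing them with the parentals, only the cu allele has switched, so cu is the middle locus and the order is e – cu – st.

cu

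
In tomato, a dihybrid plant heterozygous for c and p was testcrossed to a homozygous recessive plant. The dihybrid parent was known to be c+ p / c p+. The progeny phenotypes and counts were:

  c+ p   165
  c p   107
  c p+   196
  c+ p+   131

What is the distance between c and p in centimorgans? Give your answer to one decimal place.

The recombinant classes are c+ p+ and c p: 131 + 107 = 238.
Recombination frequency = 238/599 = 0.3973 ≈ 39.7%, i.e. 39.7 centimorgans.

39.7 centimorgans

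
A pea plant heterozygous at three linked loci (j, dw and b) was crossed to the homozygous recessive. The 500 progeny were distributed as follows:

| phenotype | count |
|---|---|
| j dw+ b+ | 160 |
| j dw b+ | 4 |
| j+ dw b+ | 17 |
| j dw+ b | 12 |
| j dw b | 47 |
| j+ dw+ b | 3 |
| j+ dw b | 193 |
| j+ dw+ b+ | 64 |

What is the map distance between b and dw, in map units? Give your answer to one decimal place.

7.2 map units

The two most frequent reciprocal classes, j dw+ b+ and j+ dw b, are the parental types, so the F1 was j dw+ b+ / j+ dw b.
The two rarest classes, j dw b+ and j+ dw+ b, are the double crossovers. Comparing them with the parentals, only the dw allele has switched, so dw is the middle locus and the order is b – dw – j.
Crossovers in the b–dw interval produce the single-crossover classes j dw+ b and j+ dw b+ (12 + 17 = 29) plus the double crossovers (7).
RF(b–dw) = (29 + 7) / 500 = 36/500 = 0.0720 → 7.2 map units.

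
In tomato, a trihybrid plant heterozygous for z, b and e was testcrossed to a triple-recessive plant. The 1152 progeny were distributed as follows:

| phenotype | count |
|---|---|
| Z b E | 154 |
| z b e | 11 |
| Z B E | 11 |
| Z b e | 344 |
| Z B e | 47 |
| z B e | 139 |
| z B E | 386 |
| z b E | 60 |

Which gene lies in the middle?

The two most frequent reciprocal classes, Z b e and z B E, are the parental types, so the F1 was Z b e / z B E.
The two rarest classes, z b e and Z B E, are the double crossovers. Comparing them with the parentals, only the z allele has switched, so z is the middle locus and the order is b – z – e.

z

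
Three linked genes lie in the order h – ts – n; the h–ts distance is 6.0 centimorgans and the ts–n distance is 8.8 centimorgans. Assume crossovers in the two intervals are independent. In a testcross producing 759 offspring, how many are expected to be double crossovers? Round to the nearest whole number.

Map distances give recombination frequencies of 0.060 and 0.088 for the two intervals.
With no interference, expected double-crossover frequency = 0.060 × 0.088 = 0.00528.
Expected number = 0.00528 × 759 = 4.01 ≈ 4.

4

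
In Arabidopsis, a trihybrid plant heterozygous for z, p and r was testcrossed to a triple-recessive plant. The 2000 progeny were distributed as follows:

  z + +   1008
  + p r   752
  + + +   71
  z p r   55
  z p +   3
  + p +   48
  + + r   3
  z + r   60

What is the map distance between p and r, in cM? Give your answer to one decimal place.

The two most frequent reciprocal classes, + p r and z + +, are the parental types, so the F1 was + p r / z + +.
The two rarest classes, + + r and z p +, are the double crossovers. Comparing them with the parentals, only the p allele has switched, so p is the middle locus and the order is r – p – z.
Crossovers in the r–p interval produce the single-crossover classes + p + and z + r (48 + 60 = 108) plus the double crossovers (6).
RF(r–p) = (108 + 6) / 2000 = 114/2000 = 0.0570 → 5.7 cM.

5.7 cM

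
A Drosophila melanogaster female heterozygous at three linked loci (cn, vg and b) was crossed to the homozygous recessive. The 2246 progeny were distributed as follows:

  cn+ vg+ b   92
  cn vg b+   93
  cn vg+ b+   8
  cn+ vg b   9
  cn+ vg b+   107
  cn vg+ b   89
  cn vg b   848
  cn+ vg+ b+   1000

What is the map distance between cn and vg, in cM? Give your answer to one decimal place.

The two most frequent reciprocal classes, cn vg b and cn+ vg+ b+, are the parental types, so the F1 was cn vg b / cn+ vg+ b+.
The two rarest classes, cn+ vg b and cn vg+ b+, are the double crossovers. Comparing them with the parentals, only the cn allele has switched, so cn is the middle locus and the order is b – cn – vg.
Crossovers in the cn–vg interval produce the single-crossover classes cn vg+ b and cn+ vg b+ (89 + 107 = 196) plus the double crossovers (17).
RF(cn–vg) = (196 + 17) / 2246 = 213/2246 = 0.0948 → 9.5 cM.

9.5 cM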